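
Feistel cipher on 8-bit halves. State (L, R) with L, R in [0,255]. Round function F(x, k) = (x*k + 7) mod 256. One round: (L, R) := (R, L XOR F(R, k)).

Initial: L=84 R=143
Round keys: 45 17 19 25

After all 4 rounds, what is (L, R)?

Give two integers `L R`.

Answer: 27 64

Derivation:
Round 1 (k=45): L=143 R=126
Round 2 (k=17): L=126 R=234
Round 3 (k=19): L=234 R=27
Round 4 (k=25): L=27 R=64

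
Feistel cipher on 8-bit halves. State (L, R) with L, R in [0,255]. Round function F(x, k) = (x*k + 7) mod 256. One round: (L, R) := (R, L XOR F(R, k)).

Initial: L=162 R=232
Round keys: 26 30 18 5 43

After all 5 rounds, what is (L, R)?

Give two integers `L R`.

Round 1 (k=26): L=232 R=53
Round 2 (k=30): L=53 R=213
Round 3 (k=18): L=213 R=52
Round 4 (k=5): L=52 R=222
Round 5 (k=43): L=222 R=101

Answer: 222 101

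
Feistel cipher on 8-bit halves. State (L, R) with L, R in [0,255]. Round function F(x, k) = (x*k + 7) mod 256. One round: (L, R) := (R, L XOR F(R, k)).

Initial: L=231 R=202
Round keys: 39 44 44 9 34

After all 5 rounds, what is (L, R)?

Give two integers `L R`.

Round 1 (k=39): L=202 R=42
Round 2 (k=44): L=42 R=245
Round 3 (k=44): L=245 R=9
Round 4 (k=9): L=9 R=173
Round 5 (k=34): L=173 R=8

Answer: 173 8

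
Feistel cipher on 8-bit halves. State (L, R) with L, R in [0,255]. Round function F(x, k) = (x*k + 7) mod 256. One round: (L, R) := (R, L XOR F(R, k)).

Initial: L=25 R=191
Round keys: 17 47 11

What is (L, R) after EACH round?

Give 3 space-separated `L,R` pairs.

Answer: 191,175 175,151 151,43

Derivation:
Round 1 (k=17): L=191 R=175
Round 2 (k=47): L=175 R=151
Round 3 (k=11): L=151 R=43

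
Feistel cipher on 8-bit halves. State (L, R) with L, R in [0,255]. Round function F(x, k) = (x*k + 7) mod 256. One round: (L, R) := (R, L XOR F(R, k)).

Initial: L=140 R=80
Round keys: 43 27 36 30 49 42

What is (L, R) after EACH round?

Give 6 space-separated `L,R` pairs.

Answer: 80,251 251,208 208,188 188,223 223,10 10,116

Derivation:
Round 1 (k=43): L=80 R=251
Round 2 (k=27): L=251 R=208
Round 3 (k=36): L=208 R=188
Round 4 (k=30): L=188 R=223
Round 5 (k=49): L=223 R=10
Round 6 (k=42): L=10 R=116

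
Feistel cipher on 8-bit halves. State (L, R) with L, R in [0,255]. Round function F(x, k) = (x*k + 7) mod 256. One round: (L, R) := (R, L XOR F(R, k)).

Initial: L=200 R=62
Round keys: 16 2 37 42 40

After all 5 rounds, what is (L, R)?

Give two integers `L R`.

Round 1 (k=16): L=62 R=47
Round 2 (k=2): L=47 R=91
Round 3 (k=37): L=91 R=1
Round 4 (k=42): L=1 R=106
Round 5 (k=40): L=106 R=150

Answer: 106 150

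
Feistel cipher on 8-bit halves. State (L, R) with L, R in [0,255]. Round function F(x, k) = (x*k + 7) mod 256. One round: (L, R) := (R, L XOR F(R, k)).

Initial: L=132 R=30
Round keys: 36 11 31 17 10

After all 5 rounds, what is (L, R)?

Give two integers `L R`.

Round 1 (k=36): L=30 R=187
Round 2 (k=11): L=187 R=14
Round 3 (k=31): L=14 R=2
Round 4 (k=17): L=2 R=39
Round 5 (k=10): L=39 R=143

Answer: 39 143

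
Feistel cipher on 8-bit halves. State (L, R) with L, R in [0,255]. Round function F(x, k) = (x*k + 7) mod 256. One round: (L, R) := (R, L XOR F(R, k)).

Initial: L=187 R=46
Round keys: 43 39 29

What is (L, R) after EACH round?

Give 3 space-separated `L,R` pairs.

Answer: 46,122 122,179 179,52

Derivation:
Round 1 (k=43): L=46 R=122
Round 2 (k=39): L=122 R=179
Round 3 (k=29): L=179 R=52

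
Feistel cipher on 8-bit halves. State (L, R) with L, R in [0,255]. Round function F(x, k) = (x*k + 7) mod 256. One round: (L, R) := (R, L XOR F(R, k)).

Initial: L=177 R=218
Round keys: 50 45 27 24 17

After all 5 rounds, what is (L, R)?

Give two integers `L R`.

Answer: 132 9

Derivation:
Round 1 (k=50): L=218 R=42
Round 2 (k=45): L=42 R=179
Round 3 (k=27): L=179 R=194
Round 4 (k=24): L=194 R=132
Round 5 (k=17): L=132 R=9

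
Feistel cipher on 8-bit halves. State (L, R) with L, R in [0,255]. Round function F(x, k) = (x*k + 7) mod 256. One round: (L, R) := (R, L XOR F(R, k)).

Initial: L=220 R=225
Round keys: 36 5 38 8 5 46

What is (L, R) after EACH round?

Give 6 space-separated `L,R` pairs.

Round 1 (k=36): L=225 R=119
Round 2 (k=5): L=119 R=187
Round 3 (k=38): L=187 R=190
Round 4 (k=8): L=190 R=76
Round 5 (k=5): L=76 R=61
Round 6 (k=46): L=61 R=177

Answer: 225,119 119,187 187,190 190,76 76,61 61,177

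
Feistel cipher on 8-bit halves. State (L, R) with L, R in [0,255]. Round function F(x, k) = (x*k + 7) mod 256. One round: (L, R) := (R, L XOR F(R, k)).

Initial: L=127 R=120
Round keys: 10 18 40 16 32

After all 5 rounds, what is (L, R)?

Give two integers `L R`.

Answer: 24 144

Derivation:
Round 1 (k=10): L=120 R=200
Round 2 (k=18): L=200 R=111
Round 3 (k=40): L=111 R=151
Round 4 (k=16): L=151 R=24
Round 5 (k=32): L=24 R=144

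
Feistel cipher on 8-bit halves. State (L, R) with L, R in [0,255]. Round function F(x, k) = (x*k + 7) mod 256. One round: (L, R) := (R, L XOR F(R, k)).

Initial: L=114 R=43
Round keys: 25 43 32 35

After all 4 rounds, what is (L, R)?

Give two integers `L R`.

Round 1 (k=25): L=43 R=72
Round 2 (k=43): L=72 R=52
Round 3 (k=32): L=52 R=207
Round 4 (k=35): L=207 R=96

Answer: 207 96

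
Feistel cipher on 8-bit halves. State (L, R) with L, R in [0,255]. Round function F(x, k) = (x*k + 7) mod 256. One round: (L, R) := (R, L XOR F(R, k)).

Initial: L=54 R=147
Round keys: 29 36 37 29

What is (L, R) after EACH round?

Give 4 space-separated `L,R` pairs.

Answer: 147,152 152,244 244,211 211,26

Derivation:
Round 1 (k=29): L=147 R=152
Round 2 (k=36): L=152 R=244
Round 3 (k=37): L=244 R=211
Round 4 (k=29): L=211 R=26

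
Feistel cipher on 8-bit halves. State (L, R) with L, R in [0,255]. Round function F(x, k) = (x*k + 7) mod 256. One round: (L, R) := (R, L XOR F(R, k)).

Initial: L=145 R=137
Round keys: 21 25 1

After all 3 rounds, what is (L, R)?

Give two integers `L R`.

Round 1 (k=21): L=137 R=213
Round 2 (k=25): L=213 R=93
Round 3 (k=1): L=93 R=177

Answer: 93 177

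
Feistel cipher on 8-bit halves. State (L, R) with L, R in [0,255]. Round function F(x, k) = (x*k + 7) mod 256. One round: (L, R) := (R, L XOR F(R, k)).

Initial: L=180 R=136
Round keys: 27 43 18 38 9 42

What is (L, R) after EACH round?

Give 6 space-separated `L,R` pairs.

Round 1 (k=27): L=136 R=235
Round 2 (k=43): L=235 R=8
Round 3 (k=18): L=8 R=124
Round 4 (k=38): L=124 R=103
Round 5 (k=9): L=103 R=218
Round 6 (k=42): L=218 R=172

Answer: 136,235 235,8 8,124 124,103 103,218 218,172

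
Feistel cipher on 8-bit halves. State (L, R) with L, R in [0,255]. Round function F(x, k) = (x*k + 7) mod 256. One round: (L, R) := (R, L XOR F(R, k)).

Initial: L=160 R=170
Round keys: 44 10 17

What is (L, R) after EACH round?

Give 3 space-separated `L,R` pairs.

Answer: 170,159 159,151 151,145

Derivation:
Round 1 (k=44): L=170 R=159
Round 2 (k=10): L=159 R=151
Round 3 (k=17): L=151 R=145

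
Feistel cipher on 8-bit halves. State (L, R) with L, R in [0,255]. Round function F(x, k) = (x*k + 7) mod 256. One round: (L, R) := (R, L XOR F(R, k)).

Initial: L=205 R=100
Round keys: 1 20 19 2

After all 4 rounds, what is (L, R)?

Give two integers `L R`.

Answer: 46 248

Derivation:
Round 1 (k=1): L=100 R=166
Round 2 (k=20): L=166 R=155
Round 3 (k=19): L=155 R=46
Round 4 (k=2): L=46 R=248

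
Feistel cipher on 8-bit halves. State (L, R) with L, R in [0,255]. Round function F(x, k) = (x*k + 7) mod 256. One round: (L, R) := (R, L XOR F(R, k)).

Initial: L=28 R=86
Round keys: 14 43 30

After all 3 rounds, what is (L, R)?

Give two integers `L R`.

Round 1 (k=14): L=86 R=167
Round 2 (k=43): L=167 R=66
Round 3 (k=30): L=66 R=100

Answer: 66 100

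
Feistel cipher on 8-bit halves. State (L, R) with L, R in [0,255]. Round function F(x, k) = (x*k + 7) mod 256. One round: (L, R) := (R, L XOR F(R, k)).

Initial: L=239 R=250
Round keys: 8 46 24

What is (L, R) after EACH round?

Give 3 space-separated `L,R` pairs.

Round 1 (k=8): L=250 R=56
Round 2 (k=46): L=56 R=237
Round 3 (k=24): L=237 R=7

Answer: 250,56 56,237 237,7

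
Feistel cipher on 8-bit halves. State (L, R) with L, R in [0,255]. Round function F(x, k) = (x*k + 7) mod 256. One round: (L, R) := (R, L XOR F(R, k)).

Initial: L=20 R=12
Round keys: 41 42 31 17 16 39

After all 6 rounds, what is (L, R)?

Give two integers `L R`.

Answer: 54 24

Derivation:
Round 1 (k=41): L=12 R=231
Round 2 (k=42): L=231 R=225
Round 3 (k=31): L=225 R=161
Round 4 (k=17): L=161 R=89
Round 5 (k=16): L=89 R=54
Round 6 (k=39): L=54 R=24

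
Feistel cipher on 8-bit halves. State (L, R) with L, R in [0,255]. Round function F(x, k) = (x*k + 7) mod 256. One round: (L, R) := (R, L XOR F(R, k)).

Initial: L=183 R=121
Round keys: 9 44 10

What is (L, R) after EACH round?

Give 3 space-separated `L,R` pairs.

Answer: 121,255 255,162 162,164

Derivation:
Round 1 (k=9): L=121 R=255
Round 2 (k=44): L=255 R=162
Round 3 (k=10): L=162 R=164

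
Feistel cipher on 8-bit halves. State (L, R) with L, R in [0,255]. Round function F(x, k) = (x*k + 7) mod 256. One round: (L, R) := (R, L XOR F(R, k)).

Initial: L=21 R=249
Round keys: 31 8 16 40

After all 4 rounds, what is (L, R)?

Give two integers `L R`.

Answer: 92 65

Derivation:
Round 1 (k=31): L=249 R=59
Round 2 (k=8): L=59 R=38
Round 3 (k=16): L=38 R=92
Round 4 (k=40): L=92 R=65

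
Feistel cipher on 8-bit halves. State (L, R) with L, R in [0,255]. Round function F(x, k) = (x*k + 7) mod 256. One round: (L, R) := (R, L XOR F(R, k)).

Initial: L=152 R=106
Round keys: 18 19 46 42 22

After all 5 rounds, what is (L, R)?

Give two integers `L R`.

Round 1 (k=18): L=106 R=227
Round 2 (k=19): L=227 R=138
Round 3 (k=46): L=138 R=48
Round 4 (k=42): L=48 R=109
Round 5 (k=22): L=109 R=85

Answer: 109 85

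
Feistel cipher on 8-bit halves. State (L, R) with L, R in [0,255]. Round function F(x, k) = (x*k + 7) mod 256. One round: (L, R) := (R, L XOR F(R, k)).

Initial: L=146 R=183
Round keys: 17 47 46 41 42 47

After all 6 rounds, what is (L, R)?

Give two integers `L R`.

Round 1 (k=17): L=183 R=188
Round 2 (k=47): L=188 R=60
Round 3 (k=46): L=60 R=115
Round 4 (k=41): L=115 R=78
Round 5 (k=42): L=78 R=160
Round 6 (k=47): L=160 R=41

Answer: 160 41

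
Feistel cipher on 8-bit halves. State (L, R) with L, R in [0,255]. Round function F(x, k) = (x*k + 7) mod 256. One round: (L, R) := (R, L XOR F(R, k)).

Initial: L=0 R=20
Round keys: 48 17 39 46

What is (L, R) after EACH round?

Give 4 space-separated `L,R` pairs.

Round 1 (k=48): L=20 R=199
Round 2 (k=17): L=199 R=42
Round 3 (k=39): L=42 R=170
Round 4 (k=46): L=170 R=185

Answer: 20,199 199,42 42,170 170,185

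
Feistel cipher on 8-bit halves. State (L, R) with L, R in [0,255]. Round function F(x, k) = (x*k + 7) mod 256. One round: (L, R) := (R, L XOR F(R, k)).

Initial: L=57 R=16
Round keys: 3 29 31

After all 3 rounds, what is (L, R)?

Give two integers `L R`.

Answer: 141 20

Derivation:
Round 1 (k=3): L=16 R=14
Round 2 (k=29): L=14 R=141
Round 3 (k=31): L=141 R=20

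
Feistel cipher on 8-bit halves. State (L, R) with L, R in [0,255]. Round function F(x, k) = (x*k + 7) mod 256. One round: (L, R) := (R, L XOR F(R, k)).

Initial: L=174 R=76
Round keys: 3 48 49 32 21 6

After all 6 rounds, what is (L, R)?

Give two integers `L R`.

Round 1 (k=3): L=76 R=69
Round 2 (k=48): L=69 R=187
Round 3 (k=49): L=187 R=151
Round 4 (k=32): L=151 R=92
Round 5 (k=21): L=92 R=4
Round 6 (k=6): L=4 R=67

Answer: 4 67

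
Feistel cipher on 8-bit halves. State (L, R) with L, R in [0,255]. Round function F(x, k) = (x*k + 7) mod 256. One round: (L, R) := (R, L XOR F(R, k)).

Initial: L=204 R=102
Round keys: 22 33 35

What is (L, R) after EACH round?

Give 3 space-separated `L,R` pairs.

Round 1 (k=22): L=102 R=7
Round 2 (k=33): L=7 R=136
Round 3 (k=35): L=136 R=152

Answer: 102,7 7,136 136,152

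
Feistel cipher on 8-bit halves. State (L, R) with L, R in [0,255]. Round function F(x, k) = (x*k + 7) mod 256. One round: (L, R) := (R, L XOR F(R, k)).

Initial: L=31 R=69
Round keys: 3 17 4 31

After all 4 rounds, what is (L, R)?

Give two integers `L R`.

Round 1 (k=3): L=69 R=201
Round 2 (k=17): L=201 R=37
Round 3 (k=4): L=37 R=82
Round 4 (k=31): L=82 R=208

Answer: 82 208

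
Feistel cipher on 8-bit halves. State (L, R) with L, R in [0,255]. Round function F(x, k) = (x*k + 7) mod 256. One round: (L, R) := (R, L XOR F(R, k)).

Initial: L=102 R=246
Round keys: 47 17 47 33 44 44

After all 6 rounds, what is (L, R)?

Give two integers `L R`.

Round 1 (k=47): L=246 R=87
Round 2 (k=17): L=87 R=56
Round 3 (k=47): L=56 R=24
Round 4 (k=33): L=24 R=39
Round 5 (k=44): L=39 R=163
Round 6 (k=44): L=163 R=44

Answer: 163 44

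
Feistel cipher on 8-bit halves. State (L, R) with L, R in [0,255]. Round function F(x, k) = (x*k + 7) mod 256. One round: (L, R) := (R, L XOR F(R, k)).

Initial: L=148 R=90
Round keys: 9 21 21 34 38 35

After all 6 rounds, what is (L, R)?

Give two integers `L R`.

Round 1 (k=9): L=90 R=165
Round 2 (k=21): L=165 R=202
Round 3 (k=21): L=202 R=60
Round 4 (k=34): L=60 R=53
Round 5 (k=38): L=53 R=217
Round 6 (k=35): L=217 R=135

Answer: 217 135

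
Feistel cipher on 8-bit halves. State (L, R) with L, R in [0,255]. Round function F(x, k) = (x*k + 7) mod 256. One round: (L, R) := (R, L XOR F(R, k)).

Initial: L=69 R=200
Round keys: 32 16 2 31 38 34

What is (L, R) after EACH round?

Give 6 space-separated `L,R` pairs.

Round 1 (k=32): L=200 R=66
Round 2 (k=16): L=66 R=239
Round 3 (k=2): L=239 R=167
Round 4 (k=31): L=167 R=175
Round 5 (k=38): L=175 R=166
Round 6 (k=34): L=166 R=188

Answer: 200,66 66,239 239,167 167,175 175,166 166,188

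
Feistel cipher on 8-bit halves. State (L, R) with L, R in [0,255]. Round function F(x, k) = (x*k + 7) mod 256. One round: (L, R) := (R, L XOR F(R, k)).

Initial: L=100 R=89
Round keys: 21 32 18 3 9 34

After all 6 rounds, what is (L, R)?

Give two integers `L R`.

Answer: 6 77

Derivation:
Round 1 (k=21): L=89 R=48
Round 2 (k=32): L=48 R=94
Round 3 (k=18): L=94 R=147
Round 4 (k=3): L=147 R=158
Round 5 (k=9): L=158 R=6
Round 6 (k=34): L=6 R=77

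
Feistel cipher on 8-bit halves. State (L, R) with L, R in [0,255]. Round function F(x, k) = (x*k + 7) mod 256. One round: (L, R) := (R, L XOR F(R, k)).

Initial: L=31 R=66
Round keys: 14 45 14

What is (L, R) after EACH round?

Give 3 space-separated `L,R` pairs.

Round 1 (k=14): L=66 R=188
Round 2 (k=45): L=188 R=81
Round 3 (k=14): L=81 R=201

Answer: 66,188 188,81 81,201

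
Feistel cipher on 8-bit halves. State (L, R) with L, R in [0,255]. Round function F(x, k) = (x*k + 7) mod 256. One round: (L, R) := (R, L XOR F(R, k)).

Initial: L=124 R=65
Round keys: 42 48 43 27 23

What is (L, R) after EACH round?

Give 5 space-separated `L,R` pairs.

Round 1 (k=42): L=65 R=205
Round 2 (k=48): L=205 R=54
Round 3 (k=43): L=54 R=212
Round 4 (k=27): L=212 R=85
Round 5 (k=23): L=85 R=126

Answer: 65,205 205,54 54,212 212,85 85,126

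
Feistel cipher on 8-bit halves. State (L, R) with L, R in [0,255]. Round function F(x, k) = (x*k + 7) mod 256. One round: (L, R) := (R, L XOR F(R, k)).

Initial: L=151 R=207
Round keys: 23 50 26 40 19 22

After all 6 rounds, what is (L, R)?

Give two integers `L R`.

Round 1 (k=23): L=207 R=55
Round 2 (k=50): L=55 R=10
Round 3 (k=26): L=10 R=60
Round 4 (k=40): L=60 R=109
Round 5 (k=19): L=109 R=34
Round 6 (k=22): L=34 R=158

Answer: 34 158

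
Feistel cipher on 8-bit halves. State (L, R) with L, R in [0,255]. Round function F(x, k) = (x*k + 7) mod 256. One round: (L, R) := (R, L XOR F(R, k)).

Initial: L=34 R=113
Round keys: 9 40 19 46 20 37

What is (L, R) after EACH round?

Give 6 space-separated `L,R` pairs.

Answer: 113,34 34,38 38,251 251,7 7,104 104,8

Derivation:
Round 1 (k=9): L=113 R=34
Round 2 (k=40): L=34 R=38
Round 3 (k=19): L=38 R=251
Round 4 (k=46): L=251 R=7
Round 5 (k=20): L=7 R=104
Round 6 (k=37): L=104 R=8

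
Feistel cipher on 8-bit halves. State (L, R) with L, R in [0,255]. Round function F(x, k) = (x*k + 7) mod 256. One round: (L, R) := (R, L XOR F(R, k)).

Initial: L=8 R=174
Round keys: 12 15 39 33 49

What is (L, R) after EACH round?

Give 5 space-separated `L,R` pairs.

Round 1 (k=12): L=174 R=39
Round 2 (k=15): L=39 R=254
Round 3 (k=39): L=254 R=158
Round 4 (k=33): L=158 R=155
Round 5 (k=49): L=155 R=44

Answer: 174,39 39,254 254,158 158,155 155,44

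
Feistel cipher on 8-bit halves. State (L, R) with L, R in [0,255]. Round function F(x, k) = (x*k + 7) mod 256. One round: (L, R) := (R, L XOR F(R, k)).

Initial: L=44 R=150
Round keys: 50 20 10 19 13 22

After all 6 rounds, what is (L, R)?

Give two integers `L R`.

Round 1 (k=50): L=150 R=127
Round 2 (k=20): L=127 R=101
Round 3 (k=10): L=101 R=134
Round 4 (k=19): L=134 R=156
Round 5 (k=13): L=156 R=117
Round 6 (k=22): L=117 R=137

Answer: 117 137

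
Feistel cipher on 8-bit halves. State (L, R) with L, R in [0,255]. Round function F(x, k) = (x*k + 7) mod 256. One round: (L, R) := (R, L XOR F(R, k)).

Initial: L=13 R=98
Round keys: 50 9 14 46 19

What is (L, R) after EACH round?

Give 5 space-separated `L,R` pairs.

Answer: 98,38 38,63 63,95 95,38 38,134

Derivation:
Round 1 (k=50): L=98 R=38
Round 2 (k=9): L=38 R=63
Round 3 (k=14): L=63 R=95
Round 4 (k=46): L=95 R=38
Round 5 (k=19): L=38 R=134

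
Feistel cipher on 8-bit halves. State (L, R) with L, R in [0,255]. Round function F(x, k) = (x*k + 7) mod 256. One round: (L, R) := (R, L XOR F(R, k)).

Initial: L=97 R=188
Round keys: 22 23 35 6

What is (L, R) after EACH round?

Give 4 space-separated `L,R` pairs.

Round 1 (k=22): L=188 R=78
Round 2 (k=23): L=78 R=181
Round 3 (k=35): L=181 R=136
Round 4 (k=6): L=136 R=130

Answer: 188,78 78,181 181,136 136,130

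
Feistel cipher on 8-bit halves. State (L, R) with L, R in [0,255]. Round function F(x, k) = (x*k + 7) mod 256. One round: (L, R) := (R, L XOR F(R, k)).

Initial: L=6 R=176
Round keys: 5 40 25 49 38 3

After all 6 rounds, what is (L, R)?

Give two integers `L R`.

Answer: 162 164

Derivation:
Round 1 (k=5): L=176 R=113
Round 2 (k=40): L=113 R=31
Round 3 (k=25): L=31 R=127
Round 4 (k=49): L=127 R=73
Round 5 (k=38): L=73 R=162
Round 6 (k=3): L=162 R=164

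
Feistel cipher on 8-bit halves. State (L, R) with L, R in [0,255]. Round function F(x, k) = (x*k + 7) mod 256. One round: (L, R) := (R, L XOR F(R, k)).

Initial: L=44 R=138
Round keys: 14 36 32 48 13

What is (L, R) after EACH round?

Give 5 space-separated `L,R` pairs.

Answer: 138,191 191,105 105,152 152,238 238,133

Derivation:
Round 1 (k=14): L=138 R=191
Round 2 (k=36): L=191 R=105
Round 3 (k=32): L=105 R=152
Round 4 (k=48): L=152 R=238
Round 5 (k=13): L=238 R=133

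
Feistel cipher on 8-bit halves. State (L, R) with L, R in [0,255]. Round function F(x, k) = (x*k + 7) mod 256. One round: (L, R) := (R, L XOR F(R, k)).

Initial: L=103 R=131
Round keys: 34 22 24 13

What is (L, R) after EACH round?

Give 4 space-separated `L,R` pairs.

Answer: 131,10 10,96 96,13 13,208

Derivation:
Round 1 (k=34): L=131 R=10
Round 2 (k=22): L=10 R=96
Round 3 (k=24): L=96 R=13
Round 4 (k=13): L=13 R=208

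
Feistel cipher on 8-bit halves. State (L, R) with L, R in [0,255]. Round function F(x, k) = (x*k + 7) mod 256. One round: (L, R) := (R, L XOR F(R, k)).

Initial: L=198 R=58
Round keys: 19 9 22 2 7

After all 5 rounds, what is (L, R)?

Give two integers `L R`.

Answer: 71 220

Derivation:
Round 1 (k=19): L=58 R=147
Round 2 (k=9): L=147 R=8
Round 3 (k=22): L=8 R=36
Round 4 (k=2): L=36 R=71
Round 5 (k=7): L=71 R=220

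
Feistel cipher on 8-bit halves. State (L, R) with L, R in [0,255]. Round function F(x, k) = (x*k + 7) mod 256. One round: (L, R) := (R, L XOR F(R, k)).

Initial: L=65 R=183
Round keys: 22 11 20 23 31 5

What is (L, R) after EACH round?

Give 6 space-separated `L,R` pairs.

Answer: 183,128 128,48 48,71 71,88 88,232 232,215

Derivation:
Round 1 (k=22): L=183 R=128
Round 2 (k=11): L=128 R=48
Round 3 (k=20): L=48 R=71
Round 4 (k=23): L=71 R=88
Round 5 (k=31): L=88 R=232
Round 6 (k=5): L=232 R=215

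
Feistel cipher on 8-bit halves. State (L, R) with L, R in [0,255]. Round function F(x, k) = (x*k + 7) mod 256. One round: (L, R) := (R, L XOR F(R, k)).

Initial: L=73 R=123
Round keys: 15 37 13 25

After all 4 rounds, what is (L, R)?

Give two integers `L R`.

Round 1 (k=15): L=123 R=117
Round 2 (k=37): L=117 R=139
Round 3 (k=13): L=139 R=99
Round 4 (k=25): L=99 R=57

Answer: 99 57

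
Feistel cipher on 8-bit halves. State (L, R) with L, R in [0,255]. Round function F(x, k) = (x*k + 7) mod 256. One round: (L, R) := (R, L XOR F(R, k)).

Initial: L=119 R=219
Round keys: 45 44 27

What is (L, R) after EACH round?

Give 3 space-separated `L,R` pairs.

Round 1 (k=45): L=219 R=241
Round 2 (k=44): L=241 R=168
Round 3 (k=27): L=168 R=78

Answer: 219,241 241,168 168,78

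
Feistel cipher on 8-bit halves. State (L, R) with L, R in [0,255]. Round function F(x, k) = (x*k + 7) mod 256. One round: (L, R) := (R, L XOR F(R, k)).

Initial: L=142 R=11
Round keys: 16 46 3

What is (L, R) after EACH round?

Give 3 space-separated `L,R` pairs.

Answer: 11,57 57,78 78,200

Derivation:
Round 1 (k=16): L=11 R=57
Round 2 (k=46): L=57 R=78
Round 3 (k=3): L=78 R=200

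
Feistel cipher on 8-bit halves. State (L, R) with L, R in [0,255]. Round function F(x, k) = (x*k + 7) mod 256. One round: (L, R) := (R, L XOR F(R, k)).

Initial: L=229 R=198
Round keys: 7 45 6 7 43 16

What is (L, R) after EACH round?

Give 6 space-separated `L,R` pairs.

Answer: 198,148 148,205 205,65 65,3 3,201 201,148

Derivation:
Round 1 (k=7): L=198 R=148
Round 2 (k=45): L=148 R=205
Round 3 (k=6): L=205 R=65
Round 4 (k=7): L=65 R=3
Round 5 (k=43): L=3 R=201
Round 6 (k=16): L=201 R=148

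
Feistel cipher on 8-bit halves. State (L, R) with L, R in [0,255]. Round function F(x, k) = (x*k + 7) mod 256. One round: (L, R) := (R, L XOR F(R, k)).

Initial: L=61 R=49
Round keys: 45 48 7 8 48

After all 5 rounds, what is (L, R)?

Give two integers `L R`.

Round 1 (k=45): L=49 R=153
Round 2 (k=48): L=153 R=134
Round 3 (k=7): L=134 R=40
Round 4 (k=8): L=40 R=193
Round 5 (k=48): L=193 R=31

Answer: 193 31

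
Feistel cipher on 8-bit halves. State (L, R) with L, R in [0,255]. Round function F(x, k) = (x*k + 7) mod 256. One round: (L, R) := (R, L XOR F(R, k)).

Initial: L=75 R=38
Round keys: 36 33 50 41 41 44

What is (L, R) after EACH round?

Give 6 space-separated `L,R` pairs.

Answer: 38,20 20,189 189,229 229,9 9,157 157,10

Derivation:
Round 1 (k=36): L=38 R=20
Round 2 (k=33): L=20 R=189
Round 3 (k=50): L=189 R=229
Round 4 (k=41): L=229 R=9
Round 5 (k=41): L=9 R=157
Round 6 (k=44): L=157 R=10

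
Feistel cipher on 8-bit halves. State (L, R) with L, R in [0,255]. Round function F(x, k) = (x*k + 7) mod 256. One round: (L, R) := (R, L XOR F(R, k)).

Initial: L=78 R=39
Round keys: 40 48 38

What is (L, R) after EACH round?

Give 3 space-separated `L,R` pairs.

Round 1 (k=40): L=39 R=81
Round 2 (k=48): L=81 R=16
Round 3 (k=38): L=16 R=54

Answer: 39,81 81,16 16,54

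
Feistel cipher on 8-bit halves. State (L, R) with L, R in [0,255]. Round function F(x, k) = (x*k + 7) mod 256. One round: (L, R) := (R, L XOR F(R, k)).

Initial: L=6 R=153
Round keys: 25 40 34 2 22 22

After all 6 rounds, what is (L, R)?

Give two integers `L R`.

Round 1 (k=25): L=153 R=254
Round 2 (k=40): L=254 R=46
Round 3 (k=34): L=46 R=221
Round 4 (k=2): L=221 R=239
Round 5 (k=22): L=239 R=76
Round 6 (k=22): L=76 R=96

Answer: 76 96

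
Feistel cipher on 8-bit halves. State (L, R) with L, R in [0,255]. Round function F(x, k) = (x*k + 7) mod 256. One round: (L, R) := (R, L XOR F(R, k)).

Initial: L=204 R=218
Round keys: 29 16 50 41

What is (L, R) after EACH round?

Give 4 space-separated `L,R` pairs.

Round 1 (k=29): L=218 R=117
Round 2 (k=16): L=117 R=141
Round 3 (k=50): L=141 R=228
Round 4 (k=41): L=228 R=6

Answer: 218,117 117,141 141,228 228,6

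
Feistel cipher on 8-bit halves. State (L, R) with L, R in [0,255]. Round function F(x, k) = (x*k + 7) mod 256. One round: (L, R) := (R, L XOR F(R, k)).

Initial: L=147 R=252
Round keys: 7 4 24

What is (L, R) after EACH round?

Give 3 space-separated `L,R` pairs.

Round 1 (k=7): L=252 R=120
Round 2 (k=4): L=120 R=27
Round 3 (k=24): L=27 R=247

Answer: 252,120 120,27 27,247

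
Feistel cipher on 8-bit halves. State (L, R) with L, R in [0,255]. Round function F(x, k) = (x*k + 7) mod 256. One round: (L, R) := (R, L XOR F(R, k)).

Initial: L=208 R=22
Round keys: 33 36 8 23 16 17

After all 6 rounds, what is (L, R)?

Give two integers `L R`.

Round 1 (k=33): L=22 R=13
Round 2 (k=36): L=13 R=205
Round 3 (k=8): L=205 R=98
Round 4 (k=23): L=98 R=24
Round 5 (k=16): L=24 R=229
Round 6 (k=17): L=229 R=36

Answer: 229 36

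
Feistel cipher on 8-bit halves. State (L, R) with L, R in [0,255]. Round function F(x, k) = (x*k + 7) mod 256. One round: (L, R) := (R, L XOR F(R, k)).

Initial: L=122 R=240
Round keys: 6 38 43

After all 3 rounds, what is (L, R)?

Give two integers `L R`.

Answer: 37 227

Derivation:
Round 1 (k=6): L=240 R=221
Round 2 (k=38): L=221 R=37
Round 3 (k=43): L=37 R=227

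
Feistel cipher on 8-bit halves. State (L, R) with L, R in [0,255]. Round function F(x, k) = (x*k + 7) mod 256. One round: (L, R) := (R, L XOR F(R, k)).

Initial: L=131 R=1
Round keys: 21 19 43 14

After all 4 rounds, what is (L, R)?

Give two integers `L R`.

Answer: 81 160

Derivation:
Round 1 (k=21): L=1 R=159
Round 2 (k=19): L=159 R=213
Round 3 (k=43): L=213 R=81
Round 4 (k=14): L=81 R=160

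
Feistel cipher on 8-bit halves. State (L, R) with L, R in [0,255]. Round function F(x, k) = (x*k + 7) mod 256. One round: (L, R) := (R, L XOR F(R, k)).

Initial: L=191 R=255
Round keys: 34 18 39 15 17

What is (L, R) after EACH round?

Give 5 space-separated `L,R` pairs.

Answer: 255,90 90,164 164,89 89,154 154,24

Derivation:
Round 1 (k=34): L=255 R=90
Round 2 (k=18): L=90 R=164
Round 3 (k=39): L=164 R=89
Round 4 (k=15): L=89 R=154
Round 5 (k=17): L=154 R=24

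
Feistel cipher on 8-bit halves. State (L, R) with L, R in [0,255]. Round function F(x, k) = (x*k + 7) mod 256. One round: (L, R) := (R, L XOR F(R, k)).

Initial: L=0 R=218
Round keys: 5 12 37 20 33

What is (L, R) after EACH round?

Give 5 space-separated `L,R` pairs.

Answer: 218,73 73,169 169,61 61,98 98,148

Derivation:
Round 1 (k=5): L=218 R=73
Round 2 (k=12): L=73 R=169
Round 3 (k=37): L=169 R=61
Round 4 (k=20): L=61 R=98
Round 5 (k=33): L=98 R=148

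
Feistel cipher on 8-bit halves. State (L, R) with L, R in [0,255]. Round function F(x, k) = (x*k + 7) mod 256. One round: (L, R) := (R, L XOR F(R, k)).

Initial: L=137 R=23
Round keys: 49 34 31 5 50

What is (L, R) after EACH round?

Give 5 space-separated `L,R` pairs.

Round 1 (k=49): L=23 R=231
Round 2 (k=34): L=231 R=162
Round 3 (k=31): L=162 R=66
Round 4 (k=5): L=66 R=243
Round 5 (k=50): L=243 R=63

Answer: 23,231 231,162 162,66 66,243 243,63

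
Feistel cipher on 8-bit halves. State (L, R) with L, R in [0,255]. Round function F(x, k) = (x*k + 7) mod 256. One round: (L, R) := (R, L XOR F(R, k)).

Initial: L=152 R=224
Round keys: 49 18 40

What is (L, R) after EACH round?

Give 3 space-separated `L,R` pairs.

Round 1 (k=49): L=224 R=127
Round 2 (k=18): L=127 R=21
Round 3 (k=40): L=21 R=48

Answer: 224,127 127,21 21,48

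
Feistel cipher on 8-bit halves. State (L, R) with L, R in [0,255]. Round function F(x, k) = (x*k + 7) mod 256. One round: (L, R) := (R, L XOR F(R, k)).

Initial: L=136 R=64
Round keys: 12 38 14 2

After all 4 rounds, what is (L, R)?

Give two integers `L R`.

Answer: 154 58

Derivation:
Round 1 (k=12): L=64 R=143
Round 2 (k=38): L=143 R=1
Round 3 (k=14): L=1 R=154
Round 4 (k=2): L=154 R=58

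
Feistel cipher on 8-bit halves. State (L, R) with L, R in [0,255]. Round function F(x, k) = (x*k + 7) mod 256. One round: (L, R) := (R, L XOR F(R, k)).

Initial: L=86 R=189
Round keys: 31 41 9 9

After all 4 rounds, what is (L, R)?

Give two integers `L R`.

Answer: 41 230

Derivation:
Round 1 (k=31): L=189 R=188
Round 2 (k=41): L=188 R=158
Round 3 (k=9): L=158 R=41
Round 4 (k=9): L=41 R=230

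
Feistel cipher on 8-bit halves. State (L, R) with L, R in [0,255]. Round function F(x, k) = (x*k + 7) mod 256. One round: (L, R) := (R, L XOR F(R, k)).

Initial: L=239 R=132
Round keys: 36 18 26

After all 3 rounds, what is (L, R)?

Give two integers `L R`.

Round 1 (k=36): L=132 R=120
Round 2 (k=18): L=120 R=243
Round 3 (k=26): L=243 R=205

Answer: 243 205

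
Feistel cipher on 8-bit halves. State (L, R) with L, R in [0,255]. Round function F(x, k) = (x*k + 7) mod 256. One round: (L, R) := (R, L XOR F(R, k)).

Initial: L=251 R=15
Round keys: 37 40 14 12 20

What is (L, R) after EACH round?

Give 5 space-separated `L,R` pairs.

Round 1 (k=37): L=15 R=201
Round 2 (k=40): L=201 R=96
Round 3 (k=14): L=96 R=142
Round 4 (k=12): L=142 R=207
Round 5 (k=20): L=207 R=189

Answer: 15,201 201,96 96,142 142,207 207,189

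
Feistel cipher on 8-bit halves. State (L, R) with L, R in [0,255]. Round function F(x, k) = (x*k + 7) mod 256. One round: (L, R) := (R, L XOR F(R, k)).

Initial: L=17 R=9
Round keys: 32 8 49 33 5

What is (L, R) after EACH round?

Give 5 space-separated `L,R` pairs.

Answer: 9,54 54,190 190,83 83,4 4,72

Derivation:
Round 1 (k=32): L=9 R=54
Round 2 (k=8): L=54 R=190
Round 3 (k=49): L=190 R=83
Round 4 (k=33): L=83 R=4
Round 5 (k=5): L=4 R=72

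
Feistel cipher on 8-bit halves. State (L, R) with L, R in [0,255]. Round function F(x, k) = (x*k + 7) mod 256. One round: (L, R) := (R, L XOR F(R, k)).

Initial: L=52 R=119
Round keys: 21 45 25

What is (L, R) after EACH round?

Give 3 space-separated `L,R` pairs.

Round 1 (k=21): L=119 R=254
Round 2 (k=45): L=254 R=218
Round 3 (k=25): L=218 R=175

Answer: 119,254 254,218 218,175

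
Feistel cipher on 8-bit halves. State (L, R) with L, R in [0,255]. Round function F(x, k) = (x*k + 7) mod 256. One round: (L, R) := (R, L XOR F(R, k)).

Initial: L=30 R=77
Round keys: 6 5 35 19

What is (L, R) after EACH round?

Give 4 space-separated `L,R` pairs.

Round 1 (k=6): L=77 R=203
Round 2 (k=5): L=203 R=179
Round 3 (k=35): L=179 R=75
Round 4 (k=19): L=75 R=43

Answer: 77,203 203,179 179,75 75,43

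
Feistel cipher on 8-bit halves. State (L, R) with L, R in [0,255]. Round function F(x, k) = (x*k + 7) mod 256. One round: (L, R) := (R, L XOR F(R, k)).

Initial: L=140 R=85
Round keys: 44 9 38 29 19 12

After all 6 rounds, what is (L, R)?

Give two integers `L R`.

Answer: 87 117

Derivation:
Round 1 (k=44): L=85 R=47
Round 2 (k=9): L=47 R=251
Round 3 (k=38): L=251 R=102
Round 4 (k=29): L=102 R=110
Round 5 (k=19): L=110 R=87
Round 6 (k=12): L=87 R=117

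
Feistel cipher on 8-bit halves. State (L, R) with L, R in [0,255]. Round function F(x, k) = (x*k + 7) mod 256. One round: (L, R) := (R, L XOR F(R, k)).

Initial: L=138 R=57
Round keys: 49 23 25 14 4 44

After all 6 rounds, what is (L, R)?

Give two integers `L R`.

Answer: 154 206

Derivation:
Round 1 (k=49): L=57 R=122
Round 2 (k=23): L=122 R=196
Round 3 (k=25): L=196 R=81
Round 4 (k=14): L=81 R=177
Round 5 (k=4): L=177 R=154
Round 6 (k=44): L=154 R=206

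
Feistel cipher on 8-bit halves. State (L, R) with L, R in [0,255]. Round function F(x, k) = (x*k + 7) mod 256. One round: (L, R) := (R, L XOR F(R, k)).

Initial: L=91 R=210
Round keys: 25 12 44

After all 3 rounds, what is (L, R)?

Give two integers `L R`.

Round 1 (k=25): L=210 R=210
Round 2 (k=12): L=210 R=13
Round 3 (k=44): L=13 R=145

Answer: 13 145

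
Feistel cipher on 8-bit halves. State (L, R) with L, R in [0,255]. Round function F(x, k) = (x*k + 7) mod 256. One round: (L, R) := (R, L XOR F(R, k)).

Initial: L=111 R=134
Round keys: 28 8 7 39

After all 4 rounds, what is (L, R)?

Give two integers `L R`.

Round 1 (k=28): L=134 R=192
Round 2 (k=8): L=192 R=129
Round 3 (k=7): L=129 R=78
Round 4 (k=39): L=78 R=104

Answer: 78 104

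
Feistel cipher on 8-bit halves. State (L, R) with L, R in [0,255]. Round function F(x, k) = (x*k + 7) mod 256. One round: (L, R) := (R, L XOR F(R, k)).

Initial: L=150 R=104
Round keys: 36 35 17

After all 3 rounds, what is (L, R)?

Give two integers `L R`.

Answer: 210 200

Derivation:
Round 1 (k=36): L=104 R=49
Round 2 (k=35): L=49 R=210
Round 3 (k=17): L=210 R=200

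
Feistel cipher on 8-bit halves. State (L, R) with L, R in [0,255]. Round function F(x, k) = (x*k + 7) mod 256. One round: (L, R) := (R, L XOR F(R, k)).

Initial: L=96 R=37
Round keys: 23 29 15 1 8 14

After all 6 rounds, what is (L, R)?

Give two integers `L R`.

Answer: 22 191

Derivation:
Round 1 (k=23): L=37 R=58
Round 2 (k=29): L=58 R=188
Round 3 (k=15): L=188 R=49
Round 4 (k=1): L=49 R=132
Round 5 (k=8): L=132 R=22
Round 6 (k=14): L=22 R=191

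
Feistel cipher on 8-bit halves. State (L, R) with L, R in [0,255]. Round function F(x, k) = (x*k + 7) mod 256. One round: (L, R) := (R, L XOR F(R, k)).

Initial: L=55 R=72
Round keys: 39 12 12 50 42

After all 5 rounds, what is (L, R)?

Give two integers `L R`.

Answer: 82 136

Derivation:
Round 1 (k=39): L=72 R=200
Round 2 (k=12): L=200 R=47
Round 3 (k=12): L=47 R=243
Round 4 (k=50): L=243 R=82
Round 5 (k=42): L=82 R=136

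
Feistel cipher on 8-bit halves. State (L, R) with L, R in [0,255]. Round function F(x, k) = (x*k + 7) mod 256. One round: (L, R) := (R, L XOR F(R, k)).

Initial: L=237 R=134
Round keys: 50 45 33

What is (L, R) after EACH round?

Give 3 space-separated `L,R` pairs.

Answer: 134,222 222,139 139,44

Derivation:
Round 1 (k=50): L=134 R=222
Round 2 (k=45): L=222 R=139
Round 3 (k=33): L=139 R=44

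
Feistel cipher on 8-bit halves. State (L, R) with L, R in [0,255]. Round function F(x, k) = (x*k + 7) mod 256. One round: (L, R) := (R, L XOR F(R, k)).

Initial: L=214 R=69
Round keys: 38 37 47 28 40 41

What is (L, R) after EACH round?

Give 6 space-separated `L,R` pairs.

Answer: 69,147 147,3 3,7 7,200 200,64 64,143

Derivation:
Round 1 (k=38): L=69 R=147
Round 2 (k=37): L=147 R=3
Round 3 (k=47): L=3 R=7
Round 4 (k=28): L=7 R=200
Round 5 (k=40): L=200 R=64
Round 6 (k=41): L=64 R=143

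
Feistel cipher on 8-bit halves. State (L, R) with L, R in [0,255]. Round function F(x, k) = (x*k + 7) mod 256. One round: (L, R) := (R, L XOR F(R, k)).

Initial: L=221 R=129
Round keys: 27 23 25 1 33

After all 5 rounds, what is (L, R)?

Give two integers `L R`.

Round 1 (k=27): L=129 R=127
Round 2 (k=23): L=127 R=241
Round 3 (k=25): L=241 R=239
Round 4 (k=1): L=239 R=7
Round 5 (k=33): L=7 R=1

Answer: 7 1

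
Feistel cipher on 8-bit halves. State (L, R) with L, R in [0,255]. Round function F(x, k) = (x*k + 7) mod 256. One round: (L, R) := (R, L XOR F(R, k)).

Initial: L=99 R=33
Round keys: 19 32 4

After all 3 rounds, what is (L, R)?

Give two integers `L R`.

Round 1 (k=19): L=33 R=25
Round 2 (k=32): L=25 R=6
Round 3 (k=4): L=6 R=6

Answer: 6 6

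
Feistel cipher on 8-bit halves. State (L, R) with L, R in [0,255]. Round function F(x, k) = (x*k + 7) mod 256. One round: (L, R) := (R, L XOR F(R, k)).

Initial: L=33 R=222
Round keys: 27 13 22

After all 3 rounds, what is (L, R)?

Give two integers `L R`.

Answer: 201 29

Derivation:
Round 1 (k=27): L=222 R=80
Round 2 (k=13): L=80 R=201
Round 3 (k=22): L=201 R=29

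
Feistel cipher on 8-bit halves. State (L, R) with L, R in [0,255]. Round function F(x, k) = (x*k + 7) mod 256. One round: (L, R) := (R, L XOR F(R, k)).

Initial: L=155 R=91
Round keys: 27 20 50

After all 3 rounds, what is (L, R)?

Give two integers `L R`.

Round 1 (k=27): L=91 R=59
Round 2 (k=20): L=59 R=248
Round 3 (k=50): L=248 R=76

Answer: 248 76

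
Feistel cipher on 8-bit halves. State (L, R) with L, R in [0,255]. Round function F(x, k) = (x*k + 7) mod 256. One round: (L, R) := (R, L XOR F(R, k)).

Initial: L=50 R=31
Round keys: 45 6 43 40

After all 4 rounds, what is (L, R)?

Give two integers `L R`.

Round 1 (k=45): L=31 R=72
Round 2 (k=6): L=72 R=168
Round 3 (k=43): L=168 R=119
Round 4 (k=40): L=119 R=55

Answer: 119 55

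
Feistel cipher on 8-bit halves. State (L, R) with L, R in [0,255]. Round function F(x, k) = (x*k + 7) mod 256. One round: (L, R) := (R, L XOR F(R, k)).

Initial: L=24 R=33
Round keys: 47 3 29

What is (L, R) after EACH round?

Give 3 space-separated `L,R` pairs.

Round 1 (k=47): L=33 R=14
Round 2 (k=3): L=14 R=16
Round 3 (k=29): L=16 R=217

Answer: 33,14 14,16 16,217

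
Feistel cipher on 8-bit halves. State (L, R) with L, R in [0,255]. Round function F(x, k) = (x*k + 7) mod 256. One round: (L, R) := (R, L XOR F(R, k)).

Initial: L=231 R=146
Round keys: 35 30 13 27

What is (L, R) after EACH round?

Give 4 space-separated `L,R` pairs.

Answer: 146,26 26,129 129,142 142,128

Derivation:
Round 1 (k=35): L=146 R=26
Round 2 (k=30): L=26 R=129
Round 3 (k=13): L=129 R=142
Round 4 (k=27): L=142 R=128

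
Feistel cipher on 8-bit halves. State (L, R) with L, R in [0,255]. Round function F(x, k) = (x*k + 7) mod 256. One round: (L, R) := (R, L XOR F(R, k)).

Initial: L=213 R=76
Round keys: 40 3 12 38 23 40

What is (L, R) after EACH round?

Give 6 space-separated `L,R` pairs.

Round 1 (k=40): L=76 R=50
Round 2 (k=3): L=50 R=209
Round 3 (k=12): L=209 R=225
Round 4 (k=38): L=225 R=188
Round 5 (k=23): L=188 R=10
Round 6 (k=40): L=10 R=43

Answer: 76,50 50,209 209,225 225,188 188,10 10,43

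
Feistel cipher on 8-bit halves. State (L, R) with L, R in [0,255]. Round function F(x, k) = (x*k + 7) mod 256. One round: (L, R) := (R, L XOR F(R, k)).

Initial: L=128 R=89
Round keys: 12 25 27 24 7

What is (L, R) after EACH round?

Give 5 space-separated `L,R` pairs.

Round 1 (k=12): L=89 R=179
Round 2 (k=25): L=179 R=219
Round 3 (k=27): L=219 R=147
Round 4 (k=24): L=147 R=20
Round 5 (k=7): L=20 R=0

Answer: 89,179 179,219 219,147 147,20 20,0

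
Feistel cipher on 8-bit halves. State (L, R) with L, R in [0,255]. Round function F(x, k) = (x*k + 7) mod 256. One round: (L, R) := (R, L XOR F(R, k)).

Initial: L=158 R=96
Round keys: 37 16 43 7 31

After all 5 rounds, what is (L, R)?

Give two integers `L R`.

Answer: 5 95

Derivation:
Round 1 (k=37): L=96 R=121
Round 2 (k=16): L=121 R=247
Round 3 (k=43): L=247 R=253
Round 4 (k=7): L=253 R=5
Round 5 (k=31): L=5 R=95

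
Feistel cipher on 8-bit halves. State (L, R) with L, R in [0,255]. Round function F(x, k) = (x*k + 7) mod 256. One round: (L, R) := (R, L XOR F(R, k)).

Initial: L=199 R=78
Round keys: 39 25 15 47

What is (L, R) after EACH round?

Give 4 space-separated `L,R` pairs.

Round 1 (k=39): L=78 R=46
Round 2 (k=25): L=46 R=203
Round 3 (k=15): L=203 R=194
Round 4 (k=47): L=194 R=110

Answer: 78,46 46,203 203,194 194,110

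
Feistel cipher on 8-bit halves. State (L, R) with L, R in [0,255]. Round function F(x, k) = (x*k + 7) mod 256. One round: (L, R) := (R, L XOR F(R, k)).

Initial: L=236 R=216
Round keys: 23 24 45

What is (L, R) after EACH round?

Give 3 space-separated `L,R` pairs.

Answer: 216,131 131,151 151,17

Derivation:
Round 1 (k=23): L=216 R=131
Round 2 (k=24): L=131 R=151
Round 3 (k=45): L=151 R=17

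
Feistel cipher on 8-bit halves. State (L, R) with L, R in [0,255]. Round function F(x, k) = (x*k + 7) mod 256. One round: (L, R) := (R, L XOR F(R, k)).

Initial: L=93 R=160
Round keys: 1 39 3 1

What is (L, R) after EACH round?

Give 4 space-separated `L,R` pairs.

Round 1 (k=1): L=160 R=250
Round 2 (k=39): L=250 R=189
Round 3 (k=3): L=189 R=196
Round 4 (k=1): L=196 R=118

Answer: 160,250 250,189 189,196 196,118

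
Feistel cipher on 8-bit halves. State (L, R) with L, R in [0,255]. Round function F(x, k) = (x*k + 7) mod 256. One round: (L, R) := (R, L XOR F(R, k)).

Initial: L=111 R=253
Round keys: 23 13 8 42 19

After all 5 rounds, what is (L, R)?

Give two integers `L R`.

Answer: 246 139

Derivation:
Round 1 (k=23): L=253 R=173
Round 2 (k=13): L=173 R=45
Round 3 (k=8): L=45 R=194
Round 4 (k=42): L=194 R=246
Round 5 (k=19): L=246 R=139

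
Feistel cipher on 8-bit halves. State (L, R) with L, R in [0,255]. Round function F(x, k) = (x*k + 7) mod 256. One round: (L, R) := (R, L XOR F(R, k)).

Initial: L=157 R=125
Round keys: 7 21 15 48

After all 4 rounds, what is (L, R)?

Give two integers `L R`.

Answer: 247 136

Derivation:
Round 1 (k=7): L=125 R=239
Round 2 (k=21): L=239 R=223
Round 3 (k=15): L=223 R=247
Round 4 (k=48): L=247 R=136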